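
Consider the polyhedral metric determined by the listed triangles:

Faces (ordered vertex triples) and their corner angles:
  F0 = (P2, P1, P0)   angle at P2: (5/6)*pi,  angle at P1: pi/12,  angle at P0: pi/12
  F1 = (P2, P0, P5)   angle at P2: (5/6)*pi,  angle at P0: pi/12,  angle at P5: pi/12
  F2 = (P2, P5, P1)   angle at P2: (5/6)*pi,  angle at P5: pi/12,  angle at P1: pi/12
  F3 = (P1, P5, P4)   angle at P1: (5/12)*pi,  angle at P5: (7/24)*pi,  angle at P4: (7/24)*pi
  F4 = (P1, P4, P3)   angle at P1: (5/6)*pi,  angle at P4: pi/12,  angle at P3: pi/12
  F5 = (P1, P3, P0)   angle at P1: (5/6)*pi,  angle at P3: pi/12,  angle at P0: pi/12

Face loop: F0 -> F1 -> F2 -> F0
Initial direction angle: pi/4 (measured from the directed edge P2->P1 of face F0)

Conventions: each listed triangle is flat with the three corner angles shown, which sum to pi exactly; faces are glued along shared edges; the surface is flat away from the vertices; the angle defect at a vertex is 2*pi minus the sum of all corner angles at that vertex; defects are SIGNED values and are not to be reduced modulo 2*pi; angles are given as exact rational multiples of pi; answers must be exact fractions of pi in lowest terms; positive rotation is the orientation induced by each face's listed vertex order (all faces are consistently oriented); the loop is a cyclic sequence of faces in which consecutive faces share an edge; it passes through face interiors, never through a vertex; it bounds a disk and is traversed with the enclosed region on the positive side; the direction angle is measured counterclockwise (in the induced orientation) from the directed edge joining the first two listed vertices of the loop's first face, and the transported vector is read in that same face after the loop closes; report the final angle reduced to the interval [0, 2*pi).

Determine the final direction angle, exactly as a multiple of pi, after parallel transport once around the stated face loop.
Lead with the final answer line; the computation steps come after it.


Answer: final direction angle = (7/4)*pi

enclosed vertex P2: corner angles sum to (5/2)*pi, defect = 2*pi - (5/2)*pi = -pi/2
the rotation equals the total enclosed defect, so the final angle is initial + defects (mod 2*pi)
final angle = pi/4 - pi/2 = (7/4)*pi (mod 2*pi)


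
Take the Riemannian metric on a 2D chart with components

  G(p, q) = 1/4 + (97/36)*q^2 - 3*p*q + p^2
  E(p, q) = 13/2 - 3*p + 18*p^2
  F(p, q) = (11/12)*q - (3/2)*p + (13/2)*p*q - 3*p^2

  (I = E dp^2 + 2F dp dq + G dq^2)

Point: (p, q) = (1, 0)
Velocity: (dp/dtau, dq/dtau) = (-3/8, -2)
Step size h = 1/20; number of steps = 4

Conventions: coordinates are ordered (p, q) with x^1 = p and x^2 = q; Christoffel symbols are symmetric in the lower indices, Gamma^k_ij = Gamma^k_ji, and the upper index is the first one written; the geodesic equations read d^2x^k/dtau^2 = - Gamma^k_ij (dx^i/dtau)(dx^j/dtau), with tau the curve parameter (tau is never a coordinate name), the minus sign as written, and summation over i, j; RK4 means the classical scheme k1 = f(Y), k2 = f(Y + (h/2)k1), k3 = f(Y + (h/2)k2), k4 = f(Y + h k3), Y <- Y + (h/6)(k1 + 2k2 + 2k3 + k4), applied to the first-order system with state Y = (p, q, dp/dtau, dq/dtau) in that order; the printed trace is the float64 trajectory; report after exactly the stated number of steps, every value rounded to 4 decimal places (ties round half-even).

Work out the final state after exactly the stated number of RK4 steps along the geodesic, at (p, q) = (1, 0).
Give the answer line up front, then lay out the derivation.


Answer: p = 0.8933, q = -0.4134, dp/dtau = -0.6869, dq/dtau = -2.0727

f(Y) = (dp/dtau, dq/dtau, -Gamma^p_ij Y'^i Y'^j, -Gamma^q_ij Y'^i Y'^j) with the Gammas evaluated at the stage position; h = 0.050000; intermediate values shown to 6 dp
step 0: p = 1.0000, q = 0.0000, dp/dtau = -0.3750, dq/dtau = -2.0000
step 1:
  k1: at (p, q) = (1.000000, 0.000000), (dp/dtau, dq/dtau) = (-0.375000, -2.000000); Gamma_ppp = -1.981132, Gamma_ppq = 0.679245, Gamma_pqq = 0.191824, Gamma_qpp = -13.132075, Gamma_qpq = 3.245283, Gamma_qqq = -0.509434; k1 = (-0.375000, -2.000000, -1.507567, -0.983491)
  k2: at (p, q) = (0.990625, -0.050000), (dp/dtau, dq/dtau) = (-0.412689, -2.024587); Gamma_ppp = -2.296765, Gamma_ppq = 0.802823, Gamma_pqq = 0.148672, Gamma_qpp = -13.549047, Gamma_qpq = 3.546170, Gamma_qqq = -0.654352; k2 = (-0.412689, -2.024587, -1.559791, -0.936100)
  k3: at (p, q) = (0.989683, -0.050615), (dp/dtau, dq/dtau) = (-0.413995, -2.023402); Gamma_ppp = -2.301663, Gamma_ppq = 0.804376, Gamma_pqq = 0.148233, Gamma_qpp = -13.560304, Gamma_qpq = 3.549946, Gamma_qqq = -0.656355; k3 = (-0.413995, -2.023402, -1.560019, -0.936080)
  k4: at (p, q) = (0.979300, -0.101170), (dp/dtau, dq/dtau) = (-0.453001, -2.046804); Gamma_ppp = -2.635534, Gamma_ppq = 0.941363, Gamma_pqq = 0.095437, Gamma_qpp = -13.971003, Gamma_qpq = 3.856859, Gamma_qqq = -0.819165; k4 = (-0.453001, -2.046804, -1.604658, -0.853390)
  Y <- Y + (h/6)(k1 + 2k2 + 2k3 + k4): p = 0.9793, q = -0.1012, dp/dtau = -0.4529, dq/dtau = -2.0465
step 2:
  k1: at (p, q) = (0.979322, -0.101190), (dp/dtau, dq/dtau) = (-0.452932, -2.046510); Gamma_ppp = -2.635631, Gamma_ppq = 0.941419, Gamma_pqq = 0.095411, Gamma_qpp = -13.970967, Gamma_qpq = 3.856978, Gamma_qqq = -0.819222; k1 = (-0.452932, -2.046510, -1.604170, -0.853120)
  k2: at (p, q) = (0.967999, -0.152353), (dp/dtau, dq/dtau) = (-0.493036, -2.067838); Gamma_ppp = -2.984859, Gamma_ppq = 1.091260, Gamma_pqq = 0.031813, Gamma_qpp = -14.362382, Gamma_qpq = 4.164980, Gamma_qqq = -0.999970; k2 = (-0.493036, -2.067838, -1.635579, -0.725451)
  k3: at (p, q) = (0.966996, -0.152886), (dp/dtau, dq/dtau) = (-0.493822, -2.064647); Gamma_ppp = -2.989878, Gamma_ppq = 1.092851, Gamma_pqq = 0.031130, Gamma_qpp = -14.372374, Gamma_qpq = 4.168026, Gamma_qqq = -1.002422; k3 = (-0.493822, -2.064647, -1.632058, -0.721229)
  k4: at (p, q) = (0.954631, -0.204422), (dp/dtau, dq/dtau) = (-0.534535, -2.082572); Gamma_ppp = -3.348239, Gamma_ppq = 1.253359, Gamma_pqq = -0.044147, Gamma_qpp = -14.725232, Gamma_qpq = 4.467848, Gamma_qqq = -1.199841; k4 = (-0.534535, -2.082572, -1.642340, -0.536042)
  Y <- Y + (h/6)(k1 + 2k2 + 2k3 + k4): p = 0.9546, q = -0.2045, dp/dtau = -0.5344, dq/dtau = -2.0822
step 3:
  k1: at (p, q) = (0.954645, -0.204474), (dp/dtau, dq/dtau) = (-0.534447, -2.082198); Gamma_ppp = -3.348556, Gamma_ppq = 1.253525, Gamma_pqq = -0.044227, Gamma_qpp = -14.725396, Gamma_qpq = 4.468154, Gamma_qqq = -1.200025; k1 = (-0.534447, -2.082198, -1.641697, -0.535706)
  k2: at (p, q) = (0.941284, -0.256529), (dp/dtau, dq/dtau) = (-0.575489, -2.095591); Gamma_ppp = -3.709068, Gamma_ppq = 1.422182, Gamma_pqq = -0.131789, Gamma_qpp = -15.019002, Gamma_qpq = 4.750835, Gamma_qqq = -1.412035; k2 = (-0.575489, -2.095591, -1.623126, -0.283857)
  k3: at (p, q) = (0.940258, -0.256863), (dp/dtau, dq/dtau) = (-0.575025, -2.089294); Gamma_ppp = -3.712548, Gamma_ppq = 1.423046, Gamma_pqq = -0.132475, Gamma_qpp = -15.024576, Gamma_qpq = 4.751457, Gamma_qqq = -1.414175; k3 = (-0.575025, -2.089294, -1.613445, -0.275748)
  k4: at (p, q) = (0.925894, -0.308938), (dp/dtau, dq/dtau) = (-0.615119, -2.095985); Gamma_ppp = -4.060694, Gamma_ppq = 1.593448, Gamma_pqq = -0.231337, Gamma_qpp = -15.228502, Gamma_qpq = 5.000668, Gamma_qqq = -1.634653; k4 = (-0.615119, -2.095985, -1.556056, 0.048785)
  Y <- Y + (h/6)(k1 + 2k2 + 2k3 + k4): p = 0.9259, q = -0.3090, dp/dtau = -0.6150, dq/dtau = -2.0956
step 4:
  k1: at (p, q) = (0.925890, -0.309040), (dp/dtau, dq/dtau) = (-0.615038, -2.095582); Gamma_ppp = -4.061334, Gamma_ppq = 1.593792, Gamma_pqq = -0.231536, Gamma_qpp = -15.228750, Gamma_qpq = 5.001166, Gamma_qqq = -1.635067; k1 = (-0.615038, -2.095582, -1.555285, 0.049315)
  k2: at (p, q) = (0.910515, -0.361429), (dp/dtau, dq/dtau) = (-0.653920, -2.094350); Gamma_ppp = -4.385569, Gamma_ppq = 1.760793, Gamma_pqq = -0.340833, Gamma_qpp = -15.318128, Gamma_qpq = 5.204783, Gamma_qqq = -1.858680; k2 = (-0.653920, -2.094350, -1.452624, 0.446646)
  k3: at (p, q) = (0.909542, -0.361399), (dp/dtau, dq/dtau) = (-0.651353, -2.084416); Gamma_ppp = -4.385300, Gamma_ppq = 1.759787, Gamma_pqq = -0.340874, Gamma_qpp = -15.316933, Gamma_qpq = 5.201378, Gamma_qqq = -1.859125; k3 = (-0.651353, -2.084416, -1.436957, 0.452157)
  k4: at (p, q) = (0.893323, -0.413261), (dp/dtau, dq/dtau) = (-0.686886, -2.072975); Gamma_ppp = -4.664184, Gamma_ppq = 1.912595, Gamma_pqq = -0.456155, Gamma_qpp = -15.262234, Gamma_qpq = 5.340414, Gamma_qqq = -2.073698; k4 = (-0.686886, -2.072975, -1.285855, 0.903654)
  Y <- Y + (h/6)(k1 + 2k2 + 2k3 + k4): p = 0.8933, q = -0.4134, dp/dtau = -0.6869, dq/dtau = -2.0727


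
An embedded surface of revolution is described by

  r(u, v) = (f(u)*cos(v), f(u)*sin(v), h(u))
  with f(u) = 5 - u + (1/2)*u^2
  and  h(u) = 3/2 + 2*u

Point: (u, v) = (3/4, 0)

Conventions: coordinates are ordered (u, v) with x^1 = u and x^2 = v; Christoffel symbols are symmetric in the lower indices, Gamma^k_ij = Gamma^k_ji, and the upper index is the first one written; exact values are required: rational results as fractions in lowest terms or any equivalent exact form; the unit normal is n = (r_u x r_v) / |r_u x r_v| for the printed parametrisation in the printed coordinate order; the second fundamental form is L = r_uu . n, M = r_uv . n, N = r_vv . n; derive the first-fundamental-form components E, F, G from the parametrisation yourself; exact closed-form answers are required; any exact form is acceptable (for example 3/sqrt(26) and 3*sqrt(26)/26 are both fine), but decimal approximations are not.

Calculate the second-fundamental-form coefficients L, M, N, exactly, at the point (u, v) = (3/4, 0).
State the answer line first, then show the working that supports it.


Answer: L = -8*sqrt(65)/65, M = 0, N = 29*sqrt(65)/52

f = 145/32, f' = -1/4, f'' = 1, h' = 2, h'' = 0
E = 65/16, F = 0, G = 21025/1024; answer radicand W^2 = 65/16
unnormalised second-form numerators: l = -2, m = 0, n = 145/16; L = l/sqrt(65/16), and similarly M = m/sqrt(W^2), N = n/sqrt(W^2)


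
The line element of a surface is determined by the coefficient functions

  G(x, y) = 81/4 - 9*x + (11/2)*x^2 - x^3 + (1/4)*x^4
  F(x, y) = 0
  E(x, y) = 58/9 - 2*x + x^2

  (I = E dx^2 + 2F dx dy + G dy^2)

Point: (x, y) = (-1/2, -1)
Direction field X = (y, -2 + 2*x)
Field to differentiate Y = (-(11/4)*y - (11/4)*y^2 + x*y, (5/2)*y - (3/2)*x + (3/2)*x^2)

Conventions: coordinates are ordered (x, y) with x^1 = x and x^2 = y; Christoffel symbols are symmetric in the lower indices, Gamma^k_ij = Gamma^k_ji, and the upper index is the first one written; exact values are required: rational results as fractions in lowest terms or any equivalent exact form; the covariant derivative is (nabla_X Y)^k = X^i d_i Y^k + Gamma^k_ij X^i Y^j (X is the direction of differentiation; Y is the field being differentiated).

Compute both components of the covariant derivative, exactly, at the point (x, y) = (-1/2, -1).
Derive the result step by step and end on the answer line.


E = 277/36, F = 0, G = 1681/64 at the point
E_x = -3, E_y = 0, F_x = 0, F_y = 0, G_x = -123/8, G_y = 0
EG - F^2 = 465637/2304;  g^inv = (2304/465637) * [[1681/64, 0], [0, 277/36]]
first-kind symbols [ij,l] = (1/2)(d_i g_jl + d_j g_il - d_l g_ij): [xx,x] = E_x/2 = -3/2, [xx,y] = F_x - E_y/2 = 0, [xy,x] = E_y/2 = 0, [xy,y] = G_x/2 = -123/16, [yy,x] = F_y - G_x/2 = 123/16, [yy,y] = G_y/2 = 0
Gamma^x_ij = (G*[ij,x] - F*[ij,y])/(EG - F^2), Gamma^y_ij = (E*[ij,y] - F*[ij,x])/(EG - F^2)
Gamma_xxx = -54/277, Gamma_xxy = 0, Gamma_xyy = 1107/1108, Gamma_yxx = 0, Gamma_yxy = -12/41, Gamma_yyy = 0
X = (-1, -3), Y = (1/2, -11/8) at the point

Answer: (nabla_X Y)^x = -49/32, (nabla_X Y)^y = -183/41


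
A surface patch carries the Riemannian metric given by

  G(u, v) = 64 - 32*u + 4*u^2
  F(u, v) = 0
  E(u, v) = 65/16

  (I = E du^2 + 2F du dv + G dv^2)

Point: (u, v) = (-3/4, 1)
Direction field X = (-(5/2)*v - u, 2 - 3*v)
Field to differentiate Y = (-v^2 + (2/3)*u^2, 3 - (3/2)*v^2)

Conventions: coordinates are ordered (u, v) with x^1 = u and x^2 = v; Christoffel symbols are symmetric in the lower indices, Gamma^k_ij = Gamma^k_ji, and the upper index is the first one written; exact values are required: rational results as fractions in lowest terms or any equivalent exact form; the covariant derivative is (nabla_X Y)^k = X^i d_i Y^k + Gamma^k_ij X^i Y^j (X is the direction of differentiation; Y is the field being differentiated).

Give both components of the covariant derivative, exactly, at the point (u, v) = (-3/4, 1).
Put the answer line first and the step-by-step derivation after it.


Answer: (nabla_X Y)^u = -849/260, (nabla_X Y)^v = 65/19

E = 65/16, F = 0, G = 361/4 at the point
E_u = 0, E_v = 0, F_u = 0, F_v = 0, G_u = -38, G_v = 0
EG - F^2 = 23465/64;  g^inv = (64/23465) * [[361/4, 0], [0, 65/16]]
first-kind symbols [ij,l] = (1/2)(d_i g_jl + d_j g_il - d_l g_ij): [uu,u] = E_u/2 = 0, [uu,v] = F_u - E_v/2 = 0, [uv,u] = E_v/2 = 0, [uv,v] = G_u/2 = -19, [vv,u] = F_v - G_u/2 = 19, [vv,v] = G_v/2 = 0
Gamma^u_ij = (G*[ij,u] - F*[ij,v])/(EG - F^2), Gamma^v_ij = (E*[ij,v] - F*[ij,u])/(EG - F^2)
Gamma_uuu = 0, Gamma_uuv = 0, Gamma_uvv = 304/65, Gamma_vuu = 0, Gamma_vuv = -4/19, Gamma_vvv = 0
X = (-7/4, -1), Y = (-5/8, 3/2) at the point


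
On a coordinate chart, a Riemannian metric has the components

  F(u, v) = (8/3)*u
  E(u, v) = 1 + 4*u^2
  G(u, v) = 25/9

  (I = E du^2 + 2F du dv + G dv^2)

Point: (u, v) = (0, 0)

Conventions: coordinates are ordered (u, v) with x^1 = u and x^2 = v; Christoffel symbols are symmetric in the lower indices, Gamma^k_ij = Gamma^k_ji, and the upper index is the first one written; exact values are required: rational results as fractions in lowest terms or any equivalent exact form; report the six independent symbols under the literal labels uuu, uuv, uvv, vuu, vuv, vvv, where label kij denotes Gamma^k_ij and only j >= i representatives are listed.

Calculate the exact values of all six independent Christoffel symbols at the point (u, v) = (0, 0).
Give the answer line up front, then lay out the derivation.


Answer: Gamma_uuu = 0, Gamma_uuv = 0, Gamma_uvv = 0, Gamma_vuu = 24/25, Gamma_vuv = 0, Gamma_vvv = 0

E = 1, F = 0, G = 25/9 at the point
E_u = 0, E_v = 0, F_u = 8/3, F_v = 0, G_u = 0, G_v = 0
EG - F^2 = 25/9;  g^inv = (9/25) * [[25/9, 0], [0, 1]]
first-kind symbols [ij,l] = (1/2)(d_i g_jl + d_j g_il - d_l g_ij): [uu,u] = E_u/2 = 0, [uu,v] = F_u - E_v/2 = 8/3, [uv,u] = E_v/2 = 0, [uv,v] = G_u/2 = 0, [vv,u] = F_v - G_u/2 = 0, [vv,v] = G_v/2 = 0
Gamma^u_ij = (G*[ij,u] - F*[ij,v])/(EG - F^2), Gamma^v_ij = (E*[ij,v] - F*[ij,u])/(EG - F^2)


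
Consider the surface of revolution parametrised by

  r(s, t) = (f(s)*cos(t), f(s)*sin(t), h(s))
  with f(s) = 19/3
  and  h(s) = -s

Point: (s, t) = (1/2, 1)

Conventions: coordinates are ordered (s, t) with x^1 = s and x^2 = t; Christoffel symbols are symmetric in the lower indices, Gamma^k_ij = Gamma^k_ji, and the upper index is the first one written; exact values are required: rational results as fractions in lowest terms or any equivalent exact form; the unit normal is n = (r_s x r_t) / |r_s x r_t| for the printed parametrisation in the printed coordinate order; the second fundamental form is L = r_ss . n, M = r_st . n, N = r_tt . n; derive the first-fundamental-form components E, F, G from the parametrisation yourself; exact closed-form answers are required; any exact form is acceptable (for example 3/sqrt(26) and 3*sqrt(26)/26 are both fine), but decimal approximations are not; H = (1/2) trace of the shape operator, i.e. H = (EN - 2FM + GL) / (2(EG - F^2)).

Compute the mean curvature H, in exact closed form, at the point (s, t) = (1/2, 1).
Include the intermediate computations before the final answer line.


f = 19/3, f' = 0, f'' = 0, h' = -1, h'' = 0
E = 1, F = 0, G = 361/9; answer radicand W^2 = 1
unnormalised second-form numerators: l = 0, m = 0, n = -19/3; L = l/sqrt(1), and similarly M = m/sqrt(W^2), N = n/sqrt(W^2)
H = (E*n - 2*F*m + G*l) / (2*(EG - F^2)*sqrt(W^2)); E*n - 2*F*m + G*l = -19/3, EG - F^2 = 361/9, so H = (-3/38)/sqrt(1)

Answer: H = -3/38


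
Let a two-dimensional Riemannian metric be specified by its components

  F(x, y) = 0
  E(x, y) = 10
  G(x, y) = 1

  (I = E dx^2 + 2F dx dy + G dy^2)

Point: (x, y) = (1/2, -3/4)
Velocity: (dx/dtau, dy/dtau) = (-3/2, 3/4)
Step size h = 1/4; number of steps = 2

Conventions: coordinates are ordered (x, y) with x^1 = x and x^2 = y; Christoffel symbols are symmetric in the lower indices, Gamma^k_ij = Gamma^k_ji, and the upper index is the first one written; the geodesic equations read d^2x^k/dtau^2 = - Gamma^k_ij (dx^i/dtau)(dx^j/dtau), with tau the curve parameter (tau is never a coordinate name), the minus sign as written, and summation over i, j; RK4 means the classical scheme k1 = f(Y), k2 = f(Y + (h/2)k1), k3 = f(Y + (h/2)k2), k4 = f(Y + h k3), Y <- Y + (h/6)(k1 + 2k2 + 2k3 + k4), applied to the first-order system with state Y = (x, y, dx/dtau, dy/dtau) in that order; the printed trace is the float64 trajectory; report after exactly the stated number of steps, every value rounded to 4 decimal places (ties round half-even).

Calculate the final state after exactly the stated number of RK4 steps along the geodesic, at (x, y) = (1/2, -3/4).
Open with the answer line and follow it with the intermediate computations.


Answer: x = -0.2500, y = -0.3750, dx/dtau = -1.5000, dy/dtau = 0.7500

f(Y) = (dx/dtau, dy/dtau, -Gamma^x_ij Y'^i Y'^j, -Gamma^y_ij Y'^i Y'^j) with the Gammas evaluated at the stage position; h = 0.250000; intermediate values shown to 6 dp
step 0: x = 0.5000, y = -0.7500, dx/dtau = -1.5000, dy/dtau = 0.7500
step 1:
  k1: at (x, y) = (0.500000, -0.750000), (dx/dtau, dy/dtau) = (-1.500000, 0.750000); Gamma_xxx = 0.000000, Gamma_xxy = 0.000000, Gamma_xyy = 0.000000, Gamma_yxx = 0.000000, Gamma_yxy = 0.000000, Gamma_yyy = 0.000000; k1 = (-1.500000, 0.750000, 0.000000, 0.000000)
  k2: at (x, y) = (0.312500, -0.656250), (dx/dtau, dy/dtau) = (-1.500000, 0.750000); Gamma_xxx = 0.000000, Gamma_xxy = 0.000000, Gamma_xyy = 0.000000, Gamma_yxx = 0.000000, Gamma_yxy = 0.000000, Gamma_yyy = 0.000000; k2 = (-1.500000, 0.750000, 0.000000, 0.000000)
  k3: at (x, y) = (0.312500, -0.656250), (dx/dtau, dy/dtau) = (-1.500000, 0.750000); Gamma_xxx = 0.000000, Gamma_xxy = 0.000000, Gamma_xyy = 0.000000, Gamma_yxx = 0.000000, Gamma_yxy = 0.000000, Gamma_yyy = 0.000000; k3 = (-1.500000, 0.750000, 0.000000, 0.000000)
  k4: at (x, y) = (0.125000, -0.562500), (dx/dtau, dy/dtau) = (-1.500000, 0.750000); Gamma_xxx = 0.000000, Gamma_xxy = 0.000000, Gamma_xyy = 0.000000, Gamma_yxx = 0.000000, Gamma_yxy = 0.000000, Gamma_yyy = 0.000000; k4 = (-1.500000, 0.750000, 0.000000, 0.000000)
  Y <- Y + (h/6)(k1 + 2k2 + 2k3 + k4): x = 0.1250, y = -0.5625, dx/dtau = -1.5000, dy/dtau = 0.7500
step 2:
  k1: at (x, y) = (0.125000, -0.562500), (dx/dtau, dy/dtau) = (-1.500000, 0.750000); Gamma_xxx = 0.000000, Gamma_xxy = 0.000000, Gamma_xyy = 0.000000, Gamma_yxx = 0.000000, Gamma_yxy = 0.000000, Gamma_yyy = 0.000000; k1 = (-1.500000, 0.750000, 0.000000, 0.000000)
  k2: at (x, y) = (-0.062500, -0.468750), (dx/dtau, dy/dtau) = (-1.500000, 0.750000); Gamma_xxx = 0.000000, Gamma_xxy = 0.000000, Gamma_xyy = 0.000000, Gamma_yxx = 0.000000, Gamma_yxy = 0.000000, Gamma_yyy = 0.000000; k2 = (-1.500000, 0.750000, 0.000000, 0.000000)
  k3: at (x, y) = (-0.062500, -0.468750), (dx/dtau, dy/dtau) = (-1.500000, 0.750000); Gamma_xxx = 0.000000, Gamma_xxy = 0.000000, Gamma_xyy = 0.000000, Gamma_yxx = 0.000000, Gamma_yxy = 0.000000, Gamma_yyy = 0.000000; k3 = (-1.500000, 0.750000, 0.000000, 0.000000)
  k4: at (x, y) = (-0.250000, -0.375000), (dx/dtau, dy/dtau) = (-1.500000, 0.750000); Gamma_xxx = 0.000000, Gamma_xxy = 0.000000, Gamma_xyy = 0.000000, Gamma_yxx = 0.000000, Gamma_yxy = 0.000000, Gamma_yyy = 0.000000; k4 = (-1.500000, 0.750000, 0.000000, 0.000000)
  Y <- Y + (h/6)(k1 + 2k2 + 2k3 + k4): x = -0.2500, y = -0.3750, dx/dtau = -1.5000, dy/dtau = 0.7500


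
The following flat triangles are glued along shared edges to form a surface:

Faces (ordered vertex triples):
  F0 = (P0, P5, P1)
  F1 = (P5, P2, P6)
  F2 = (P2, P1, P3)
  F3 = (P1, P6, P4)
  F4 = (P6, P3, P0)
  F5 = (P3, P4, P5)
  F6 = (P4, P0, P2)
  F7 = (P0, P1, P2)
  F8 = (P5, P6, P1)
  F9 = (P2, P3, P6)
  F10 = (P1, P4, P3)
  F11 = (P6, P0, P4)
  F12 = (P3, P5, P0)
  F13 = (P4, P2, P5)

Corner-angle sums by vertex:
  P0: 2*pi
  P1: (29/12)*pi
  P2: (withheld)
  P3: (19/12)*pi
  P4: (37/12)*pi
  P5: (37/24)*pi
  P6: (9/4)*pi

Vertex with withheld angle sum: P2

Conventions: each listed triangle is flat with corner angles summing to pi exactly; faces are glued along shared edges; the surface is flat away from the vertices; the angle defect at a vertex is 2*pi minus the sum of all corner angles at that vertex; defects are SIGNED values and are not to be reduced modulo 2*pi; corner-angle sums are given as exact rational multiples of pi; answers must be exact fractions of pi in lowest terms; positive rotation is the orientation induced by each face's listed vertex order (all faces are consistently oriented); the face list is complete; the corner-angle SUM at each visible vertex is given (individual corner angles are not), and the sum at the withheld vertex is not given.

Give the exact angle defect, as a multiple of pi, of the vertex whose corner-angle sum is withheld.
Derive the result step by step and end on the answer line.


V = 7, E = 21, F = 14; chi = V - E + F = 0
Gauss-Bonnet: total defect = 2*pi*chi = 0; visible defects sum to (-7/8)*pi

Answer: defect(P2) = (7/8)*pi


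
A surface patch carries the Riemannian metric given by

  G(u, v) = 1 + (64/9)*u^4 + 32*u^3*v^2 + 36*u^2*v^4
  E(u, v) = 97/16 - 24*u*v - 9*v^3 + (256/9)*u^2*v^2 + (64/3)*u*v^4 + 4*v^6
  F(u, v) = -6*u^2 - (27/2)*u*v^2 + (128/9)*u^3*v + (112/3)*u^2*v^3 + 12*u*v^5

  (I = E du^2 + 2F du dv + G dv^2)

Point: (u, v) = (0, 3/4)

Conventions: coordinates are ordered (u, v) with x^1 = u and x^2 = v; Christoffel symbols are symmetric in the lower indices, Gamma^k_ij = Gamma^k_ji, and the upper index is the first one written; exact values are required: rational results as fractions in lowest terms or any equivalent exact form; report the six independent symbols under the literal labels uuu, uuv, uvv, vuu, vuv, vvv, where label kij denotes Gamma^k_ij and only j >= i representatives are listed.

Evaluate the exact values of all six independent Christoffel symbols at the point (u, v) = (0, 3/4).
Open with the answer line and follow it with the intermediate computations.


Answer: Gamma_uuu = -5760/3049, Gamma_uuv = -4860/3049, Gamma_uvv = 0, Gamma_vuu = 0, Gamma_vuv = 0, Gamma_vvv = 0

E = 3049/1024, F = 0, G = 1 at the point
E_u = -45/4, E_v = -1215/128, F_u = -1215/256, F_v = 0, G_u = 0, G_v = 0
EG - F^2 = 3049/1024;  g^inv = (1024/3049) * [[1, 0], [0, 3049/1024]]
first-kind symbols [ij,l] = (1/2)(d_i g_jl + d_j g_il - d_l g_ij): [uu,u] = E_u/2 = -45/8, [uu,v] = F_u - E_v/2 = 0, [uv,u] = E_v/2 = -1215/256, [uv,v] = G_u/2 = 0, [vv,u] = F_v - G_u/2 = 0, [vv,v] = G_v/2 = 0
Gamma^u_ij = (G*[ij,u] - F*[ij,v])/(EG - F^2), Gamma^v_ij = (E*[ij,v] - F*[ij,u])/(EG - F^2)


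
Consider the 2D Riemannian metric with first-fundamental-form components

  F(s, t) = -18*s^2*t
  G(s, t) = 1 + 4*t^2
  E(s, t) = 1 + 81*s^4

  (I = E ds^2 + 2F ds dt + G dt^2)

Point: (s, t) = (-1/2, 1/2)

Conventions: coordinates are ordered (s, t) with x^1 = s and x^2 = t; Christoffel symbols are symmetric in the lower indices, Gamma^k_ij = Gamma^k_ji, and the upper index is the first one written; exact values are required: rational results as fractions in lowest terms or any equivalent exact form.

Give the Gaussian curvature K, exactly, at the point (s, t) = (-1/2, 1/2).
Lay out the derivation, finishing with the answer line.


E = 97/16, F = -9/4, G = 2, EG - F^2 = 113/16 at the point
E_s = -81/2, E_t = 0, F_s = 9, F_t = -9/2, G_s = 0, G_t = 4
E_tt = 0, F_st = 18, G_ss = 0
Brioschi: K = (det M1 - det M2) / (EG - F^2)^2 with the standard first/second-derivative matrices M1, M2.
M1 = [[-E_tt/2 + F_st - G_ss/2, E_s/2, F_s - E_t/2], [F_t - G_s/2, E, F], [G_t/2, F, G]] = [[18, -81/4, 9], [-9/2, 97/16, -9/4], [2, -9/4, 2]]; det M1 = 18
M2 = [[0, E_t/2, G_s/2], [E_t/2, E, F], [G_s/2, F, G]] = [[0, 0, 0], [0, 97/16, -9/4], [0, -9/4, 2]]; det M2 = 0
det M1 - det M2 = 18; K = 18 / (113/16)^2 = 4608/12769

Answer: K = 4608/12769


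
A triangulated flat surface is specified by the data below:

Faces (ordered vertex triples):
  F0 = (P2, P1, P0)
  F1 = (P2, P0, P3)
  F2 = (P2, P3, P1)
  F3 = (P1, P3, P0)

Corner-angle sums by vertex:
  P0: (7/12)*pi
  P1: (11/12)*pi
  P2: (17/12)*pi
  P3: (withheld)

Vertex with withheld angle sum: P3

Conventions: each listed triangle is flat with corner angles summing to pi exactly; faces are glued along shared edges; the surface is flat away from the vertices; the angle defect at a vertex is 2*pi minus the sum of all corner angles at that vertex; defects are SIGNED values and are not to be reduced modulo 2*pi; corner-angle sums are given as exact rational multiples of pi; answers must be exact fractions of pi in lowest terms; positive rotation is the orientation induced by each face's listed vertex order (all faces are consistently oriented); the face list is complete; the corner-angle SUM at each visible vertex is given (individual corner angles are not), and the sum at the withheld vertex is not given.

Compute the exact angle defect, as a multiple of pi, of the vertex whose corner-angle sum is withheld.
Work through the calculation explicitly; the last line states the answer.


V = 4, E = 6, F = 4; chi = V - E + F = 2
Gauss-Bonnet: total defect = 2*pi*chi = 4*pi; visible defects sum to (37/12)*pi

Answer: defect(P3) = (11/12)*pi


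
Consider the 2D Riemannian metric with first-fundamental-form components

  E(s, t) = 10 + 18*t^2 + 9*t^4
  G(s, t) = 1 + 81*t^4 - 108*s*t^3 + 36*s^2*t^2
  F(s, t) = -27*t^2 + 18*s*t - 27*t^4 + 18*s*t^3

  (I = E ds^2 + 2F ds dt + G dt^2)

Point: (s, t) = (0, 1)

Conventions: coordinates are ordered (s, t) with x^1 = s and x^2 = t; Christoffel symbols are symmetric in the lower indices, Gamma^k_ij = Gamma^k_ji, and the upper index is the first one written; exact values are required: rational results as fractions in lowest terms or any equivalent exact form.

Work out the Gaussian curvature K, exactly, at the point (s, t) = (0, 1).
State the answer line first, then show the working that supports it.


Answer: K = -9/3481

E = 37, F = -54, G = 82, EG - F^2 = 118 at the point
E_s = 0, E_t = 72, F_s = 36, F_t = -162, G_s = -108, G_t = 324
E_tt = 144, F_st = 72, G_ss = 72
The intrinsic route: Brioschi's K = (det M1 - det M2)/(EG - F^2)^2.
M1 = [[-E_tt/2 + F_st - G_ss/2, E_s/2, F_s - E_t/2], [F_t - G_s/2, E, F], [G_t/2, F, G]] = [[-36, 0, 0], [-108, 37, -54], [162, -54, 82]]; det M1 = -4248
M2 = [[0, E_t/2, G_s/2], [E_t/2, E, F], [G_s/2, F, G]] = [[0, 36, -54], [36, 37, -54], [-54, -54, 82]]; det M2 = -4212
det M1 - det M2 = -36; K = -36 / (118)^2 = -9/3481


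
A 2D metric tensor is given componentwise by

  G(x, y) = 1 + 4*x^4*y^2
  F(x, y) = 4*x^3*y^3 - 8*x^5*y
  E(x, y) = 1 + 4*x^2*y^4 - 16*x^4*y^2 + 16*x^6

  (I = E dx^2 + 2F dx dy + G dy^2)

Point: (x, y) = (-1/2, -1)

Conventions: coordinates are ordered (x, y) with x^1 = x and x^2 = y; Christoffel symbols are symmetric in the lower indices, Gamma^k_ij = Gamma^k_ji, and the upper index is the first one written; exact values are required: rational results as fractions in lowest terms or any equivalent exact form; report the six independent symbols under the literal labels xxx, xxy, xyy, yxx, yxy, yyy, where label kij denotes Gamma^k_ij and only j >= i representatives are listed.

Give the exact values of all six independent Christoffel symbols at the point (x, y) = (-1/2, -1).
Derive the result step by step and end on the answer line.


E = 5/4, F = 1/4, G = 5/4 at the point
E_x = 1, E_y = -2, F_x = -1/2, F_y = -5/4, G_x = -2, G_y = -1/2
EG - F^2 = 3/2;  g^inv = (2/3) * [[5/4, -1/4], [-1/4, 5/4]]
first-kind symbols [ij,l] = (1/2)(d_i g_jl + d_j g_il - d_l g_ij): [xx,x] = E_x/2 = 1/2, [xx,y] = F_x - E_y/2 = 1/2, [xy,x] = E_y/2 = -1, [xy,y] = G_x/2 = -1, [yy,x] = F_y - G_x/2 = -1/4, [yy,y] = G_y/2 = -1/4
Gamma^x_ij = (G*[ij,x] - F*[ij,y])/(EG - F^2), Gamma^y_ij = (E*[ij,y] - F*[ij,x])/(EG - F^2)

Answer: Gamma_xxx = 1/3, Gamma_xxy = -2/3, Gamma_xyy = -1/6, Gamma_yxx = 1/3, Gamma_yxy = -2/3, Gamma_yyy = -1/6


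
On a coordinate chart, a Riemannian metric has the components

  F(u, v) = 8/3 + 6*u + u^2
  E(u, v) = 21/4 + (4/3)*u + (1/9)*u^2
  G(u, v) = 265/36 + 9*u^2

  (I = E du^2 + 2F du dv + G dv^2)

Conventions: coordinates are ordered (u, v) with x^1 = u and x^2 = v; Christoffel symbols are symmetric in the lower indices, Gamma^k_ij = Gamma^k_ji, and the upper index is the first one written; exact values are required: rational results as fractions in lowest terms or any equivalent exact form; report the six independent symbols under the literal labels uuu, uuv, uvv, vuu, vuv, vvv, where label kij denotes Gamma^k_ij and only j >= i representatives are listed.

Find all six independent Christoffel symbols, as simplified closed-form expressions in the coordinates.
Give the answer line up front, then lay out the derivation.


Answer: Gamma_uuu = (-1296*u^3 - 15552*u^2 - 52508*u - 14376)/(8728*u^2 - 28752*u + 40869), Gamma_uuv = (-11664*u^3 - 69984*u^2 - 31104*u)/(8728*u^2 - 28752*u + 40869), Gamma_uvv = (-104976*u^3 - 85860*u)/(8728*u^2 - 28752*u + 40869), Gamma_vuu = (144*u^3 + 2592*u^2 + 18408*u + 38520)/(8728*u^2 - 28752*u + 40869), Gamma_vuv = (1296*u^3 + 15552*u^2 + 61236*u)/(8728*u^2 - 28752*u + 40869), Gamma_vvv = (11664*u^3 + 69984*u^2 + 31104*u)/(8728*u^2 - 28752*u + 40869)

E = 21/4 + (4/3)*u + (1/9)*u^2; F = 8/3 + 6*u + u^2; G = 265/36 + 9*u^2
Gamma^k_ij = (1/2) g^{kl} (d_i g_jl + d_j g_il - d_l g_ij), with g^inv = (1/(EG-F^2)) [[G, -F], [-F, E]]
first partials: E_u = 4/3 + (2/9)*u, E_v = 0, F_u = 6 + 2*u, F_v = 0, G_u = 18*u, G_v = 0
D = EG - F^2 = 4541/144 - (599/27)*u + (1091/162)*u^2
expanded: Gamma^u_uu = (G E_u - 2F F_u + F E_v)/(2D), Gamma^u_uv = (G E_v - F G_u)/(2D), Gamma^u_vv = (2G F_v - G G_u - F G_v)/(2D), Gamma^v_uu = (2E F_u - E E_v - F E_u)/(2D), Gamma^v_uv = (E G_u - F E_v)/(2D), Gamma^v_vv = (E G_v - 2F F_v + F G_u)/(2D); substitute and cancel common factors


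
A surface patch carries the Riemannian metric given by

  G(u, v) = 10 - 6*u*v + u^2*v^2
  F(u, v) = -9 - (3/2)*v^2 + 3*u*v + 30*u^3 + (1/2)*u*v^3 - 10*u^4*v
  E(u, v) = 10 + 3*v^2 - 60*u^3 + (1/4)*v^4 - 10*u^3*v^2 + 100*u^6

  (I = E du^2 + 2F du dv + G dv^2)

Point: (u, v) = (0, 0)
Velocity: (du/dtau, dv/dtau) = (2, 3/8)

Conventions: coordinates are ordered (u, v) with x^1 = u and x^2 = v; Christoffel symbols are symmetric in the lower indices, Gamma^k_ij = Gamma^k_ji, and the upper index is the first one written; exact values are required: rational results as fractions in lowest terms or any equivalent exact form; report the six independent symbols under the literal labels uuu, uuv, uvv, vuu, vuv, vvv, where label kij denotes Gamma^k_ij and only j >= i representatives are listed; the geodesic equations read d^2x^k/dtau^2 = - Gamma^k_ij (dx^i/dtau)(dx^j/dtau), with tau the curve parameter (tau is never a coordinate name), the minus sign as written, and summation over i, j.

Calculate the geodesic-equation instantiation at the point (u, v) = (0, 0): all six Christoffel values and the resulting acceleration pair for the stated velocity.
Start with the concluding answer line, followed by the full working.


Answer: Gamma_uuu = 0, Gamma_uuv = 0, Gamma_uvv = 0, Gamma_vuu = 0, Gamma_vuv = 0, Gamma_vvv = 0; accelerations (d^2u/dtau^2, d^2v/dtau^2) = (0, 0)

E = 10, F = -9, G = 10 at the point
E_u = 0, E_v = 0, F_u = 0, F_v = 0, G_u = 0, G_v = 0
EG - F^2 = 19;  g^inv = (1/19) * [[10, 9], [9, 10]]
first-kind symbols [ij,l] = (1/2)(d_i g_jl + d_j g_il - d_l g_ij): [uu,u] = E_u/2 = 0, [uu,v] = F_u - E_v/2 = 0, [uv,u] = E_v/2 = 0, [uv,v] = G_u/2 = 0, [vv,u] = F_v - G_u/2 = 0, [vv,v] = G_v/2 = 0
Gamma^u_ij = (G*[ij,u] - F*[ij,v])/(EG - F^2), Gamma^v_ij = (E*[ij,v] - F*[ij,u])/(EG - F^2)
Gamma_uuu = 0, Gamma_uuv = 0, Gamma_uvv = 0, Gamma_vuu = 0, Gamma_vuv = 0, Gamma_vvv = 0
d^2u/dtau^2 = -(Gamma_uuu*(2)^2 + 2*Gamma_uuv*(2)*(3/8) + Gamma_uvv*(3/8)^2) = 0
d^2v/dtau^2 = -(Gamma_vuu*(2)^2 + 2*Gamma_vuv*(2)*(3/8) + Gamma_vvv*(3/8)^2) = 0


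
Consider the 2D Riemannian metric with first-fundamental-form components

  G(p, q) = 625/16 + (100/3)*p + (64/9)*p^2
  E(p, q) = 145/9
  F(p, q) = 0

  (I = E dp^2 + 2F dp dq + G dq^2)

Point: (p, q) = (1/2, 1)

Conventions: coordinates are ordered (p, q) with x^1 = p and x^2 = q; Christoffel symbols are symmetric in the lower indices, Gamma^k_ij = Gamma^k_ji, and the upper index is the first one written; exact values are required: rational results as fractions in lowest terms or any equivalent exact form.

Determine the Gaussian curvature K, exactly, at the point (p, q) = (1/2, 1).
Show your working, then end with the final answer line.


E = 145/9, F = 0, G = 8281/144, EG - F^2 = 1200745/1296 at the point
E_p = 0, E_q = 0, F_p = 0, F_q = 0, G_p = 364/9, G_q = 0
E_qq = 0, F_pq = 0, G_pp = 128/9
Evaluate Brioschi's two determinant matrices M1, M2 and divide by (EG - F^2)^2.
M1 = [[-E_qq/2 + F_pq - G_pp/2, E_p/2, F_p - E_q/2], [F_q - G_p/2, E, F], [G_q/2, F, G]] = [[-64/9, 0, 0], [-182/9, 145/9, 0], [0, 0, 8281/144]]; det M1 = -4802980/729
M2 = [[0, E_q/2, G_p/2], [E_q/2, E, F], [G_p/2, F, G]] = [[0, 0, 182/9], [0, 145/9, 0], [182/9, 0, 8281/144]]; det M2 = -4802980/729
det M1 - det M2 = 0; K = 0 / (1200745/1296)^2 = 0

Answer: K = 0


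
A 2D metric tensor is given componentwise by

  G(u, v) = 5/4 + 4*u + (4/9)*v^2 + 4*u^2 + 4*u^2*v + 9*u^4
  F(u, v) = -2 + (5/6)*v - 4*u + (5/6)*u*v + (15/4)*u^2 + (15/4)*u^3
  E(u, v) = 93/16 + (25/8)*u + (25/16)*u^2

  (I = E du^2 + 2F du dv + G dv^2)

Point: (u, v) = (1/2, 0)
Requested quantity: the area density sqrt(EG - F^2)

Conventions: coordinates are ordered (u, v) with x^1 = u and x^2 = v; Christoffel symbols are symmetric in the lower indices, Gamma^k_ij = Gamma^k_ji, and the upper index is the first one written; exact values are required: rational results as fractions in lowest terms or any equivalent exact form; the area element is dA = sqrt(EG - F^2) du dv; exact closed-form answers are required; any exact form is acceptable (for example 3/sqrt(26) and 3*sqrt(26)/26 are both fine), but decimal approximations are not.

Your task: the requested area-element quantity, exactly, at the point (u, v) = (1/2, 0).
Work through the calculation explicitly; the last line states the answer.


E = 497/64, F = -83/32, G = 77/16; EG - F^2 = 7845/256

Answer: sqrt(EG - F^2) = sqrt(7845)/16


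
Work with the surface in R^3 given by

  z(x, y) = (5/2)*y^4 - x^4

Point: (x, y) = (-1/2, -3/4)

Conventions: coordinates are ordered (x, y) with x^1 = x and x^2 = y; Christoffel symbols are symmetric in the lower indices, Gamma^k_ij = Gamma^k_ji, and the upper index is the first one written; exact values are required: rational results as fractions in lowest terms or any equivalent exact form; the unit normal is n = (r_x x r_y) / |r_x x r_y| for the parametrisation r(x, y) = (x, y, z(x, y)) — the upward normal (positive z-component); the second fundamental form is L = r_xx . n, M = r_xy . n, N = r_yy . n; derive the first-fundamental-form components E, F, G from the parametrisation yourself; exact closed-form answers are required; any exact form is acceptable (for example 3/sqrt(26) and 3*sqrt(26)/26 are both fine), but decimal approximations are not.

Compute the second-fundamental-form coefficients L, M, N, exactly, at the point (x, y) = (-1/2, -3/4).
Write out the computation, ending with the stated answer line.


z_x = 1/2, z_y = -135/32, z_xx = -3, z_xy = 0, z_yy = 135/8
E = 5/4, F = -135/64, G = 19249/1024; answer radicand W^2 = 19505/1024
unnormalised second-form numerators: l = -3, m = 0, n = 135/8; L = l/sqrt(19505/1024), and similarly M = m/sqrt(W^2), N = n/sqrt(W^2)

Answer: L = -96*sqrt(19505)/19505, M = 0, N = 108*sqrt(19505)/3901


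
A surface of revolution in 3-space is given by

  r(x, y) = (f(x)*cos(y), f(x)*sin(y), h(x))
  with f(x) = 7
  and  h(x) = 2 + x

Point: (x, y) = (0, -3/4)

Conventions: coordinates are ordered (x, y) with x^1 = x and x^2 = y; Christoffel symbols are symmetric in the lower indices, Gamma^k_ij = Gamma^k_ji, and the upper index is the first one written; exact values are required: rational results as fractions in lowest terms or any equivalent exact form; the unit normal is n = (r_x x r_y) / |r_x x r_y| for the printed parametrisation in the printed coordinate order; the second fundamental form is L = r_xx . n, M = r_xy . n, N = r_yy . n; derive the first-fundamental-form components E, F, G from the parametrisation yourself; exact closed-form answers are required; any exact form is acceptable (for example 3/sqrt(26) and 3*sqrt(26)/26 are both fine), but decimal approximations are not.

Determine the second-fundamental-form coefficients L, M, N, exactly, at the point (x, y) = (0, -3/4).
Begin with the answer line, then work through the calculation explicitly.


Answer: L = 0, M = 0, N = 7

f = 7, f' = 0, f'' = 0, h' = 1, h'' = 0
E = 1, F = 0, G = 49; answer radicand W^2 = 1
unnormalised second-form numerators: l = 0, m = 0, n = 7; L = l/sqrt(1), and similarly M = m/sqrt(W^2), N = n/sqrt(W^2)


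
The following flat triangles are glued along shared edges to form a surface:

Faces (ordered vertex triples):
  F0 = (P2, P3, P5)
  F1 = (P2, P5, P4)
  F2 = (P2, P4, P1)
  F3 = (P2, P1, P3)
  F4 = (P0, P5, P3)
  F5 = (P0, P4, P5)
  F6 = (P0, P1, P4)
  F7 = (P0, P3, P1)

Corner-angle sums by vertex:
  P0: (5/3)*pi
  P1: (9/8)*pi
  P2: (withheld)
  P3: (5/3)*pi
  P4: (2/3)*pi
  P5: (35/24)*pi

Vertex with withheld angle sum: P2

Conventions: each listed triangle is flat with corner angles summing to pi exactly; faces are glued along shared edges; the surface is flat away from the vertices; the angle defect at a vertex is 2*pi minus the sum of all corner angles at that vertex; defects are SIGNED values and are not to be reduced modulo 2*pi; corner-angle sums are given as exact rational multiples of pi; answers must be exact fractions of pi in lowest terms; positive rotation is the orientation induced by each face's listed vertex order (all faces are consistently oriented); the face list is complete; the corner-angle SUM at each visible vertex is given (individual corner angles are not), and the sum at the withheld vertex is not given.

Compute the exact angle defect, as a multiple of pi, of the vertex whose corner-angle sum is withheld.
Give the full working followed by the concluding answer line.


V = 6, E = 12, F = 8; chi = V - E + F = 2
Gauss-Bonnet: total defect = 2*pi*chi = 4*pi; visible defects sum to (41/12)*pi

Answer: defect(P2) = (7/12)*pi


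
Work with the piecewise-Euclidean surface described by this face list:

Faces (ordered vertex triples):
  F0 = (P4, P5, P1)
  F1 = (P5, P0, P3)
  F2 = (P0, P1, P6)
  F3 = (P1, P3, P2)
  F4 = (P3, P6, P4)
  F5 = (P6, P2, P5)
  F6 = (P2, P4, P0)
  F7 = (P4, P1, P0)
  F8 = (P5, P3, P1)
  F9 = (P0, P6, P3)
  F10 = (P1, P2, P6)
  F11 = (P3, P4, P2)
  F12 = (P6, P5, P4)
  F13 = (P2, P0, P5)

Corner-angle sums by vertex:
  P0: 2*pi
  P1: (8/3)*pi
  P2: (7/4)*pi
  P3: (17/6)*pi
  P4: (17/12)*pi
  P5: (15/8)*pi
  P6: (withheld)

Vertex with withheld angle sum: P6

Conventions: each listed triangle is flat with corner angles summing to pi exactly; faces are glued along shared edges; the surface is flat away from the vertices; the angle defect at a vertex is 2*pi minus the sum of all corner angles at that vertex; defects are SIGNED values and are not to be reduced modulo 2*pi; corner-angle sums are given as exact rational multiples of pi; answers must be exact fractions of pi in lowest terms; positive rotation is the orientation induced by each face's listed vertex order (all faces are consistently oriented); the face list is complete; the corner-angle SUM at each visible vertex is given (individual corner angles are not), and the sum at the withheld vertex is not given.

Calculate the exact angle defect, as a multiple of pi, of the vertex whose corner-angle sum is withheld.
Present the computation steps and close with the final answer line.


V = 7, E = 21, F = 14; chi = V - E + F = 0
Gauss-Bonnet: total defect = 2*pi*chi = 0; visible defects sum to (-13/24)*pi

Answer: defect(P6) = (13/24)*pi
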